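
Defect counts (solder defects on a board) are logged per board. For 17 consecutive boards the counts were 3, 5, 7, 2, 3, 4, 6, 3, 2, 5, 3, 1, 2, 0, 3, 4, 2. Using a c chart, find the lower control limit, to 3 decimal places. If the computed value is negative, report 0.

c̄ = (3 + 5 + 7 + 2 + 3 + 4 + 6 + 3 + 2 + 5 + 3 + 1 + 2 + 0 + 3 + 4 + 2) / 17 = 55 / 17 = 3.2353
LCL = c̄ − 3√c̄ = 3.2353 − 3 × 1.7987 = -2.1608 → 0 (cannot be negative)

0.000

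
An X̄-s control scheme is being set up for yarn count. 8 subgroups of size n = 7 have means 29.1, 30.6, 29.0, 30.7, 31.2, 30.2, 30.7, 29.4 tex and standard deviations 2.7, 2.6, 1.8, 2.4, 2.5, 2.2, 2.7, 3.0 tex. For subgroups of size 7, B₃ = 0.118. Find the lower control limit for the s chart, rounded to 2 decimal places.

0.29

s̄ = (2.7 + 2.6 + 1.8 + 2.4 + 2.5 + 2.2 + 2.7 + 3.0) / 8 = 2.4875
LCL_s = B₃·s̄ = 0.118 × 2.4875 = 0.2935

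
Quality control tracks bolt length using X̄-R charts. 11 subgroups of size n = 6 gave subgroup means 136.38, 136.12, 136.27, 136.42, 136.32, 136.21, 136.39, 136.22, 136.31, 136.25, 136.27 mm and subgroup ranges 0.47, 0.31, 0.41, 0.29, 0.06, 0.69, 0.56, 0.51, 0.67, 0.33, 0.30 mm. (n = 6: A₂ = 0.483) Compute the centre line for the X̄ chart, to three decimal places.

X̄̄ = (136.38 + 136.12 + 136.27 + 136.42 + 136.32 + 136.21 + 136.39 + 136.22 + 136.31 + 136.25 + 136.27) / 11 = 1499.1600 / 11 = 136.2873
CL = X̄̄ = 136.2873

136.287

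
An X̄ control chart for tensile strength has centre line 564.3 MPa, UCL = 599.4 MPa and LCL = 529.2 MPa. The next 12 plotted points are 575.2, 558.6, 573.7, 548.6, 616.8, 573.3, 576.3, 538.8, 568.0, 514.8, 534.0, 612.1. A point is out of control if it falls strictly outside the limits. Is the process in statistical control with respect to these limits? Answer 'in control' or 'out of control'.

Compare each point to [529.2, 599.4]: sample 5 = 616.8 > UCL; sample 10 = 514.8 < LCL; sample 12 = 612.1 > UCL.

out of control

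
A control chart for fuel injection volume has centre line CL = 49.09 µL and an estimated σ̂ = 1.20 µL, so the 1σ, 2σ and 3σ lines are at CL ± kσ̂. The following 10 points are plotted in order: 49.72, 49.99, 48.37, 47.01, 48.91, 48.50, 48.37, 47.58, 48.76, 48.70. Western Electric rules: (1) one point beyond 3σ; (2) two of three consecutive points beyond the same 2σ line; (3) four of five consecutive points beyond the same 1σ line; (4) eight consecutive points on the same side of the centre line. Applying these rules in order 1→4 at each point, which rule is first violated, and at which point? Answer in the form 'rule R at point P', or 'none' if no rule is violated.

Zone of each point (C = within 1σ̂, B = 1σ̂–2σ̂, A = 2σ̂–3σ̂, * = beyond 3σ̂; sign = side of CL): 1:+C, 2:+C, 3:-C, 4:-B, 5:-C, 6:-C, 7:-C, 8:-B, 9:-C, 10:-C
Rule 4 (eight consecutive points on the same side of the centre line) is satisfied at point 10.

rule 4 at point 10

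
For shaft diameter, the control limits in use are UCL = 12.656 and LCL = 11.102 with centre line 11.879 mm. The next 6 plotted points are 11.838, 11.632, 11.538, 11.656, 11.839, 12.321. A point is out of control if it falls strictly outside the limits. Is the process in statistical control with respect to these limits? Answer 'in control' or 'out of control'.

in control

All 6 points lie within [11.102, 12.656].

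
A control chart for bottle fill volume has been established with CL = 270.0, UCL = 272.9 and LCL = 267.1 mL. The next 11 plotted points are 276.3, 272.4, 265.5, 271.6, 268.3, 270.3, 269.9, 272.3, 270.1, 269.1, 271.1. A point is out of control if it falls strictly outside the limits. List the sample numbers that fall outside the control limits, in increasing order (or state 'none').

Compare each point to [267.1, 272.9]: sample 1 = 276.3 > UCL; sample 3 = 265.5 < LCL.

1, 3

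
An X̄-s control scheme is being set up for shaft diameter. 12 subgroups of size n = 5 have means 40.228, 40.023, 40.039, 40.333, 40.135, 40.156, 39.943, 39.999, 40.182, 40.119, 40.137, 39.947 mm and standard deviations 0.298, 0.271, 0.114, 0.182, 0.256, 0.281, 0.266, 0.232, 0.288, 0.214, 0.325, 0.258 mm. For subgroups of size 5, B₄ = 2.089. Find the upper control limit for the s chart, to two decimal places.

s̄ = (0.298 + 0.271 + 0.114 + 0.182 + 0.256 + 0.281 + 0.266 + 0.232 + 0.288 + 0.214 + 0.325 + 0.258) / 12 = 0.2487
UCL_s = B₄·s̄ = 2.089 × 0.2487 = 0.5196

0.52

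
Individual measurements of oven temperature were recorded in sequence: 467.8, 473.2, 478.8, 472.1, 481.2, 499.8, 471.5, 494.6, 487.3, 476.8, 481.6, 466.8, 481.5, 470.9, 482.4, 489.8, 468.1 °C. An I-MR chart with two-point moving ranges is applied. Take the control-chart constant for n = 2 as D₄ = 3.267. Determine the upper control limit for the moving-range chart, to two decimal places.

40.86

Moving ranges: 5.4, 5.6, 6.7, 9.1, 18.6, 28.3, 23.1, 7.3, 10.5, 4.8, 14.8, 14.7, 10.6, 11.5, 7.4, 21.7; M̄R̄ = 200.1000 / 16 = 12.5062
UCL_MR = D₄·M̄R̄ = 3.267 × 12.5062 = 40.8579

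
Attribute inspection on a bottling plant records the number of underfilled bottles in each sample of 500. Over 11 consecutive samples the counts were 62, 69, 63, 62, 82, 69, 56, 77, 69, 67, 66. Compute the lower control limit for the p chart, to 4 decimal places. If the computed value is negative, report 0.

p̄ = Σdᵢ / (k·n) = 742 / (11 × 500) = 0.13491
LCL = p̄ − 3·√(p̄(1−p̄)/n) = 0.13491 − 3 × 0.01528 = 0.08908

0.0891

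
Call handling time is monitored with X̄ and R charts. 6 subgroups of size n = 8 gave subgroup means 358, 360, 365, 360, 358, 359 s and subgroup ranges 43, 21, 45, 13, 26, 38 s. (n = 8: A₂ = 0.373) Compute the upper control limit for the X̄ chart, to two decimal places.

371.56

X̄̄ = (358 + 360 + 365 + 360 + 358 + 359) / 6 = 2160.0000 / 6 = 360.0000
R̄ = (43 + 21 + 45 + 13 + 26 + 38) / 6 = 186.0000 / 6 = 31.0000
UCL = X̄̄ + A₂·R̄ = 360.0000 + 0.373 × 31.0000 = 371.5630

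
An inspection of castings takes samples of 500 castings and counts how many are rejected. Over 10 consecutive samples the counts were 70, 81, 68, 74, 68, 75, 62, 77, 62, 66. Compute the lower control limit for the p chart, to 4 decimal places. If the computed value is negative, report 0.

p̄ = Σdᵢ / (k·n) = 703 / (10 × 500) = 0.14060
LCL = p̄ − 3·√(p̄(1−p̄)/n) = 0.14060 − 3 × 0.01555 = 0.09396

0.0940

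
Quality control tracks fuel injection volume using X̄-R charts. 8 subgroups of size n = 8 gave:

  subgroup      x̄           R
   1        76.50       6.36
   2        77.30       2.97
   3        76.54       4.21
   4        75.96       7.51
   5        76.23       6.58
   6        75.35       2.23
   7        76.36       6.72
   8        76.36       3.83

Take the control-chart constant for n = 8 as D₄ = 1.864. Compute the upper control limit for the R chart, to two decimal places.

R̄ = (6.36 + 2.97 + 4.21 + 7.51 + 6.58 + 2.23 + 6.72 + 3.83) / 8 = 40.4100 / 8 = 5.0512
UCL_R = D₄·R̄ = 1.864 × 5.0512 = 9.4155

9.42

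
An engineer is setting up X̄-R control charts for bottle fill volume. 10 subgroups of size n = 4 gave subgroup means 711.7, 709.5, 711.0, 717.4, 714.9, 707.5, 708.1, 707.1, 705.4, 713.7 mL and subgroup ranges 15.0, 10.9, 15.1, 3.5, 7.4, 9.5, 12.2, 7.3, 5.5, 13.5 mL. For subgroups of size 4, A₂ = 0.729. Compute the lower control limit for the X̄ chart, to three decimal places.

X̄̄ = (711.7 + 709.5 + 711.0 + 717.4 + 714.9 + 707.5 + 708.1 + 707.1 + 705.4 + 713.7) / 10 = 7106.3000 / 10 = 710.6300
R̄ = (15.0 + 10.9 + 15.1 + 3.5 + 7.4 + 9.5 + 12.2 + 7.3 + 5.5 + 13.5) / 10 = 99.9000 / 10 = 9.9900
LCL = X̄̄ − A₂·R̄ = 710.6300 − 0.729 × 9.9900 = 703.3473

703.347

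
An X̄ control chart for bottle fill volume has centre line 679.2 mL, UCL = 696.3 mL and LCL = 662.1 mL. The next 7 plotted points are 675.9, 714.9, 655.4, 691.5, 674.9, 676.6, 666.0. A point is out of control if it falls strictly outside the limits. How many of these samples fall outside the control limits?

2

Compare each point to [662.1, 696.3]: sample 2 = 714.9 > UCL; sample 3 = 655.4 < LCL.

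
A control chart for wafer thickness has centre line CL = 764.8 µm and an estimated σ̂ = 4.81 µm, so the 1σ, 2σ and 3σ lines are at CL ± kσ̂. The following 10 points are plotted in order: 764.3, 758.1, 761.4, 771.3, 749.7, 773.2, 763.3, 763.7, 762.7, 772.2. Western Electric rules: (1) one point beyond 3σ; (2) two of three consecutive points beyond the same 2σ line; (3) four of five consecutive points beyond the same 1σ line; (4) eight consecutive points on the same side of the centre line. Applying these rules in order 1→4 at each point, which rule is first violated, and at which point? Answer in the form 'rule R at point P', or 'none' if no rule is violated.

Zone of each point (C = within 1σ̂, B = 1σ̂–2σ̂, A = 2σ̂–3σ̂, * = beyond 3σ̂; sign = side of CL): 1:-C, 2:-B, 3:-C, 4:+B, 5:-*, 6:+B, 7:-C, 8:-C, 9:-C, 10:+B
Rule 1 (one point beyond the 3σ limits) is satisfied at point 5.

rule 1 at point 5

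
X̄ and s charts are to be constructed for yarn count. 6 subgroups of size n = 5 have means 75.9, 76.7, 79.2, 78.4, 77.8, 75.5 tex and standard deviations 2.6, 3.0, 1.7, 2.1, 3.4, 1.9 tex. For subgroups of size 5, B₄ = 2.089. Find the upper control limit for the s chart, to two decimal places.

5.12

s̄ = (2.6 + 3.0 + 1.7 + 2.1 + 3.4 + 1.9) / 6 = 2.4500
UCL_s = B₄·s̄ = 2.089 × 2.4500 = 5.1180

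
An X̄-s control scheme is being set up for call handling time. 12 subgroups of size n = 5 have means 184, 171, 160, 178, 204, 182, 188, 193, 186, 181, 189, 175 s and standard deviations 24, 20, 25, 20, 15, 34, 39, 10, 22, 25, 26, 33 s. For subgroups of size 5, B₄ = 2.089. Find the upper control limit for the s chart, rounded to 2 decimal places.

51.01

s̄ = (24 + 20 + 25 + 20 + 15 + 34 + 39 + 10 + 22 + 25 + 26 + 33) / 12 = 24.4167
UCL_s = B₄·s̄ = 2.089 × 24.4167 = 51.0064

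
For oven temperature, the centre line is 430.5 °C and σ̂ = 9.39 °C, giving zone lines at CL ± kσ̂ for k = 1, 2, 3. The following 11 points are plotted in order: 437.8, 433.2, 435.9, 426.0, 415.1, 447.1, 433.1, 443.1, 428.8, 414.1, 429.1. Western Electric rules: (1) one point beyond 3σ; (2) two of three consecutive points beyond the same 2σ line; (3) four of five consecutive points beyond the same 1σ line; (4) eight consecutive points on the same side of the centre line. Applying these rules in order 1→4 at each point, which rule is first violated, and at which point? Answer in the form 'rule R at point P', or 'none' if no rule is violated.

none

Zone of each point (C = within 1σ̂, B = 1σ̂–2σ̂, A = 2σ̂–3σ̂, * = beyond 3σ̂; sign = side of CL): 1:+C, 2:+C, 3:+C, 4:-C, 5:-B, 6:+B, 7:+C, 8:+B, 9:-C, 10:-B, 11:-C
No rule fires across all 11 points.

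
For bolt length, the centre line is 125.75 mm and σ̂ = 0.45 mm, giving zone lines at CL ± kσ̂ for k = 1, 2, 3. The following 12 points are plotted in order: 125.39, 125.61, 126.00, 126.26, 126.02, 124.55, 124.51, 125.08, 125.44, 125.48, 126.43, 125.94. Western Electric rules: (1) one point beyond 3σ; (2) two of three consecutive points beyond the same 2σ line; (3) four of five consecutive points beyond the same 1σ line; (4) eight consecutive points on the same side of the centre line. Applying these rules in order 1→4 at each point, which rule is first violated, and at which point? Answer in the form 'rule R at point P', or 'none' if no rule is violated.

rule 2 at point 7

Zone of each point (C = within 1σ̂, B = 1σ̂–2σ̂, A = 2σ̂–3σ̂, * = beyond 3σ̂; sign = side of CL): 1:-C, 2:-C, 3:+C, 4:+B, 5:+C, 6:-A, 7:-A, 8:-B, 9:-C, 10:-C, 11:+B, 12:+C
Rule 2 (two of three consecutive points beyond the same 2σ limit) is satisfied at point 7.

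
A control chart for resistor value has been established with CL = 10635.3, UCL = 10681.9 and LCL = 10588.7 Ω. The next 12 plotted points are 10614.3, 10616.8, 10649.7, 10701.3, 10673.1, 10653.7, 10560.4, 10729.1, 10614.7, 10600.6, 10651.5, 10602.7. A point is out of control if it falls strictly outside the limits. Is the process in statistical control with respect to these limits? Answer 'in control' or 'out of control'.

out of control

Compare each point to [10588.7, 10681.9]: sample 4 = 10701.3 > UCL; sample 7 = 10560.4 < LCL; sample 8 = 10729.1 > UCL.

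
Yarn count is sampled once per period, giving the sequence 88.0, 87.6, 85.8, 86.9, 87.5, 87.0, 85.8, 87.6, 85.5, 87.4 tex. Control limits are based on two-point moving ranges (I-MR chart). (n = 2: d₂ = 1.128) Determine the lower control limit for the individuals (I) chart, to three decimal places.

X̄ = (88.0 + 87.6 + 85.8 + 86.9 + 87.5 + 87.0 + 85.8 + 87.6 + 85.5 + 87.4) / 10 = 86.9100
Moving ranges: 0.4, 1.8, 1.1, 0.6, 0.5, 1.2, 1.8, 2.1, 1.9; M̄R̄ = 11.4000 / 9 = 1.2667
LCL = X̄ − 3·M̄R̄/d₂ = 86.9100 − 3 × 1.2667 / 1.128 = 83.5412

83.541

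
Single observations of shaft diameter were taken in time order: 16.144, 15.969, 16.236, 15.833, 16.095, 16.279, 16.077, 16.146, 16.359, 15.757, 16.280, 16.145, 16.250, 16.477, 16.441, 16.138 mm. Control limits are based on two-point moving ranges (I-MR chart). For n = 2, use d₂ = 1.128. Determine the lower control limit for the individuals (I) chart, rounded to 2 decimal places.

15.51

X̄ = (16.144 + 15.969 + 16.236 + 15.833 + 16.095 + 16.279 + 16.077 + 16.146 + 16.359 + 15.757 + 16.280 + 16.145 + 16.250 + 16.477 + 16.441 + 16.138) / 16 = 16.1641
Moving ranges: 0.175, 0.267, 0.403, 0.262, 0.184, 0.202, 0.069, 0.213, 0.602, 0.523, 0.135, 0.105, 0.227, 0.036, 0.303; M̄R̄ = 3.7060 / 15 = 0.2471
LCL = X̄ − 3·M̄R̄/d₂ = 16.1641 − 3 × 0.2471 / 1.128 = 15.5070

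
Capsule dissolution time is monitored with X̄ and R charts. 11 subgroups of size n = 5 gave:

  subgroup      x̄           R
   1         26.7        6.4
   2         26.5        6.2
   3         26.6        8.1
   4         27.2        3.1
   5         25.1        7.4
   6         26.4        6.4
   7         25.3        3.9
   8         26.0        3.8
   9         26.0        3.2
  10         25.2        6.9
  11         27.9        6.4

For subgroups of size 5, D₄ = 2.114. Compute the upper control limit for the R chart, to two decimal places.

R̄ = (6.4 + 6.2 + 8.1 + 3.1 + 7.4 + 6.4 + 3.9 + 3.8 + 3.2 + 6.9 + 6.4) / 11 = 61.8000 / 11 = 5.6182
UCL_R = D₄·R̄ = 2.114 × 5.6182 = 11.8768

11.88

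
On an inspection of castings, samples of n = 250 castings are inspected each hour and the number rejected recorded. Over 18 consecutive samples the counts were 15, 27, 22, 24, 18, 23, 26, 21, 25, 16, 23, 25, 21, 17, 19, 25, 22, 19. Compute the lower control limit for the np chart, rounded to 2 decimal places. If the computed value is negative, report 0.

8.24

p̄ = Σdᵢ / (k·n) = 388 / (18 × 250) = 0.08622
LCL = np̄ − 3·√(np̄(1−p̄)) = 21.5556 − 3 × 4.4381 = 8.2412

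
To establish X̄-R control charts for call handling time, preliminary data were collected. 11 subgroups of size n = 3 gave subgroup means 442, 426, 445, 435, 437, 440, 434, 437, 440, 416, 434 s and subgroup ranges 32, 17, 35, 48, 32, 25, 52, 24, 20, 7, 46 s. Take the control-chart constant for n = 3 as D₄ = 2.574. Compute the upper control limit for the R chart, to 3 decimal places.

79.092

R̄ = (32 + 17 + 35 + 48 + 32 + 25 + 52 + 24 + 20 + 7 + 46) / 11 = 338.0000 / 11 = 30.7273
UCL_R = D₄·R̄ = 2.574 × 30.7273 = 79.0920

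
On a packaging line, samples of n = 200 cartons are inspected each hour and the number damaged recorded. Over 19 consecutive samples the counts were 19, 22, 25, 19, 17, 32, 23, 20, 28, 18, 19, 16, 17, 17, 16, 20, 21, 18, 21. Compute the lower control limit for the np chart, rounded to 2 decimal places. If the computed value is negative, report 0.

p̄ = Σdᵢ / (k·n) = 388 / (19 × 200) = 0.10211
LCL = np̄ − 3·√(np̄(1−p̄)) = 20.4211 − 3 × 4.2821 = 7.5749

7.57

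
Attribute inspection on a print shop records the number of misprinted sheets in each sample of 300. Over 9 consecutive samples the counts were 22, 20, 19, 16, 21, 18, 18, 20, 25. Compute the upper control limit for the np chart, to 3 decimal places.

32.817

p̄ = Σdᵢ / (k·n) = 179 / (9 × 300) = 0.06630
UCL = np̄ + 3·√(np̄(1−p̄)) = 19.8889 + 3 × √(19.8889×0.93370) = 19.8889 + 3 × 4.3093 = 32.8169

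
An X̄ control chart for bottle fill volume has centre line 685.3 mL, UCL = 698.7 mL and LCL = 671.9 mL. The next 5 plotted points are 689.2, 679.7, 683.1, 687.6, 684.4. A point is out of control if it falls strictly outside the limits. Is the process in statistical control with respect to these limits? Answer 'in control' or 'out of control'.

in control

All 5 points lie within [671.9, 698.7].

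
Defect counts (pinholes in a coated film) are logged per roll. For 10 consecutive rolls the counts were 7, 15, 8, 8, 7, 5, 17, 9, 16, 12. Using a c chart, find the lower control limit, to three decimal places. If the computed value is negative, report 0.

c̄ = (7 + 15 + 8 + 8 + 7 + 5 + 17 + 9 + 16 + 12) / 10 = 104 / 10 = 10.4000
LCL = c̄ − 3√c̄ = 10.4000 − 3 × 3.2249 = 0.7253

0.725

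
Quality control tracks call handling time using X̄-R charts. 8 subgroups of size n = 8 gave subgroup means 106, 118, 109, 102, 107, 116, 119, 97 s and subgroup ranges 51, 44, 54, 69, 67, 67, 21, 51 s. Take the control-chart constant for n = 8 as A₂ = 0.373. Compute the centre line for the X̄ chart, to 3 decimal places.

109.250

X̄̄ = (106 + 118 + 109 + 102 + 107 + 116 + 119 + 97) / 8 = 874.0000 / 8 = 109.2500
CL = X̄̄ = 109.2500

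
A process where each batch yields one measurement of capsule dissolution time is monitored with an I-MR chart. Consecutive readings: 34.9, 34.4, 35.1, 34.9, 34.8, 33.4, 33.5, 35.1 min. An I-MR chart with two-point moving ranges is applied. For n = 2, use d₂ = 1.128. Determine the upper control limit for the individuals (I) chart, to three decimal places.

36.260

X̄ = (34.9 + 34.4 + 35.1 + 34.9 + 34.8 + 33.4 + 33.5 + 35.1) / 8 = 34.5125
Moving ranges: 0.5, 0.7, 0.2, 0.1, 1.4, 0.1, 1.6; M̄R̄ = 4.6000 / 7 = 0.6571
UCL = X̄ + 3·M̄R̄/d₂ = 34.5125 + 3 × 0.6571 / 1.128 = 36.2602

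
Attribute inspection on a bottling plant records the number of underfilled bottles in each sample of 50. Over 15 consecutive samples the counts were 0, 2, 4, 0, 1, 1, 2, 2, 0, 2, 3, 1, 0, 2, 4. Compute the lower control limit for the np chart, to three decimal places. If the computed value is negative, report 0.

0.000

p̄ = Σdᵢ / (k·n) = 24 / (15 × 50) = 0.03200
LCL = np̄ − 3·√(np̄(1−p̄)) = 1.6000 − 3 × 1.2445 = -2.1335 → 0 (negative, so LCL = 0)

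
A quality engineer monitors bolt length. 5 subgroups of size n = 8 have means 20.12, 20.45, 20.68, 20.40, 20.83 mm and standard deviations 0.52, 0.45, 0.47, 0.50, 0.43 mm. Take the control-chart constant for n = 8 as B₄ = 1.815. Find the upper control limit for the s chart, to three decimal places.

0.860

s̄ = (0.52 + 0.45 + 0.47 + 0.50 + 0.43) / 5 = 0.4740
UCL_s = B₄·s̄ = 1.815 × 0.4740 = 0.8603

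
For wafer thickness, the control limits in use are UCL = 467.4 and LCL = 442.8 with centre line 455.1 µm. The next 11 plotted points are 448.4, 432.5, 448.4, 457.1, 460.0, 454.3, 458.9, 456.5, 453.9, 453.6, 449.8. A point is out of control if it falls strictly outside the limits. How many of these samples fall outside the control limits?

Compare each point to [442.8, 467.4]: sample 2 = 432.5 < LCL.

1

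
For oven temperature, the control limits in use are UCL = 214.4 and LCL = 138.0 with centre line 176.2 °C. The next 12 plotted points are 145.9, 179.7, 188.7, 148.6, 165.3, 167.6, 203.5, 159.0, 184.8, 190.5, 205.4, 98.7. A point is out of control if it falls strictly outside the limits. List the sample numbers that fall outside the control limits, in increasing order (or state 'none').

Compare each point to [138.0, 214.4]: sample 12 = 98.7 < LCL.

12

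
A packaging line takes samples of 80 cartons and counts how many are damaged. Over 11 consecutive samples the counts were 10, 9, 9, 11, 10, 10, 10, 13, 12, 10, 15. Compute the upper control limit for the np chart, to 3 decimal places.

p̄ = Σdᵢ / (k·n) = 119 / (11 × 80) = 0.13523
UCL = np̄ + 3·√(np̄(1−p̄)) = 10.8182 + 3 × √(10.8182×0.86477) = 10.8182 + 3 × 3.0586 = 19.9941

19.994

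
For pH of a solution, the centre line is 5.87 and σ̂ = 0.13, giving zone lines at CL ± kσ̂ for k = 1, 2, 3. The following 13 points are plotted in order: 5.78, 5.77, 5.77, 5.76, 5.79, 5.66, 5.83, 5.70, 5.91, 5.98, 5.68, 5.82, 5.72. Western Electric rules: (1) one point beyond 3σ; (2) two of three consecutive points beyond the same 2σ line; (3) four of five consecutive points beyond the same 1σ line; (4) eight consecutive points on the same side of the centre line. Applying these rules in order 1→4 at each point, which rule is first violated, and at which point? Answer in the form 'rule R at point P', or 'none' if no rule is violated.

rule 4 at point 8

Zone of each point (C = within 1σ̂, B = 1σ̂–2σ̂, A = 2σ̂–3σ̂, * = beyond 3σ̂; sign = side of CL): 1:-C, 2:-C, 3:-C, 4:-C, 5:-C, 6:-B, 7:-C, 8:-B, 9:+C, 10:+C, 11:-B, 12:-C, 13:-B
Rule 4 (eight consecutive points on the same side of the centre line) is satisfied at point 8.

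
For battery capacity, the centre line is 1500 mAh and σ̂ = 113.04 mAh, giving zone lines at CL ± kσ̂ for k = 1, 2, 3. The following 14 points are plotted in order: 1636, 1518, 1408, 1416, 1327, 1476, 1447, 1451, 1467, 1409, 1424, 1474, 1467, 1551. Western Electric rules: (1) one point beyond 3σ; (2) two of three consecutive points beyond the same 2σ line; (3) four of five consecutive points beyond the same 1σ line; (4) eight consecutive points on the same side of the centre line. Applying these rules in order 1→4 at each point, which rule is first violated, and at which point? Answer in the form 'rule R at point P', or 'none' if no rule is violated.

Zone of each point (C = within 1σ̂, B = 1σ̂–2σ̂, A = 2σ̂–3σ̂, * = beyond 3σ̂; sign = side of CL): 1:+B, 2:+C, 3:-C, 4:-C, 5:-B, 6:-C, 7:-C, 8:-C, 9:-C, 10:-C, 11:-C, 12:-C, 13:-C, 14:+C
Rule 4 (eight consecutive points on the same side of the centre line) is satisfied at point 10.

rule 4 at point 10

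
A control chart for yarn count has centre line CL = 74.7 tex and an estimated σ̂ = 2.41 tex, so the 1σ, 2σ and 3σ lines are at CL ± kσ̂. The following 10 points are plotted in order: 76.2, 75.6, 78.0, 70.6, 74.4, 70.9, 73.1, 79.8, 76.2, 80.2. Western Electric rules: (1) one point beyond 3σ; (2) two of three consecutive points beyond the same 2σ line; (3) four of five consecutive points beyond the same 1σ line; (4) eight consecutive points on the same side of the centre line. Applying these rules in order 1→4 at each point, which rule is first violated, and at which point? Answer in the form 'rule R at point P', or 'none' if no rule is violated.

rule 2 at point 10

Zone of each point (C = within 1σ̂, B = 1σ̂–2σ̂, A = 2σ̂–3σ̂, * = beyond 3σ̂; sign = side of CL): 1:+C, 2:+C, 3:+B, 4:-B, 5:-C, 6:-B, 7:-C, 8:+A, 9:+C, 10:+A
Rule 2 (two of three consecutive points beyond the same 2σ limit) is satisfied at point 10.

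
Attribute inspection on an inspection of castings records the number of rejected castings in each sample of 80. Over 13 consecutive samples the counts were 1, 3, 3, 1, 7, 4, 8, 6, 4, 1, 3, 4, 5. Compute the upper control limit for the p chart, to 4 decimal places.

0.1198

p̄ = Σdᵢ / (k·n) = 50 / (13 × 80) = 0.04808
UCL = p̄ + 3·√(p̄(1−p̄)/n) = 0.04808 + 3 × √(0.04808×0.95192/80) = 0.04808 + 3 × 0.02392 = 0.11983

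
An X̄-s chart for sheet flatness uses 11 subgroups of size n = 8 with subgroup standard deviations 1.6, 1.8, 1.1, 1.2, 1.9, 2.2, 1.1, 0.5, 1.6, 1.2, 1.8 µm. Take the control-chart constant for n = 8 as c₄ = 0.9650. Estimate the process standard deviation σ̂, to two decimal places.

1.51

s̄ = (1.6 + 1.8 + 1.1 + 1.2 + 1.9 + 2.2 + 1.1 + 0.5 + 1.6 + 1.2 + 1.8) / 11 = 1.4545
σ̂ = s̄ / c₄ = 1.4545 / 0.9650 = 1.5073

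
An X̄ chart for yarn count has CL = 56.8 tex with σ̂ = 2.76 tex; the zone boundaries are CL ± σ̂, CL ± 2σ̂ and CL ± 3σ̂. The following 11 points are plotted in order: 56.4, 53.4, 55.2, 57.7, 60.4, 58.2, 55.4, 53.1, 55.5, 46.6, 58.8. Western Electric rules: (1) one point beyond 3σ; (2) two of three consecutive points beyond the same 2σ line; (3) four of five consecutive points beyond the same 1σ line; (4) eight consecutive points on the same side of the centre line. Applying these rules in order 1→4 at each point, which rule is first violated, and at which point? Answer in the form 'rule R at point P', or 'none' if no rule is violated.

Zone of each point (C = within 1σ̂, B = 1σ̂–2σ̂, A = 2σ̂–3σ̂, * = beyond 3σ̂; sign = side of CL): 1:-C, 2:-B, 3:-C, 4:+C, 5:+B, 6:+C, 7:-C, 8:-B, 9:-C, 10:-*, 11:+C
Rule 1 (one point beyond the 3σ limits) is satisfied at point 10.

rule 1 at point 10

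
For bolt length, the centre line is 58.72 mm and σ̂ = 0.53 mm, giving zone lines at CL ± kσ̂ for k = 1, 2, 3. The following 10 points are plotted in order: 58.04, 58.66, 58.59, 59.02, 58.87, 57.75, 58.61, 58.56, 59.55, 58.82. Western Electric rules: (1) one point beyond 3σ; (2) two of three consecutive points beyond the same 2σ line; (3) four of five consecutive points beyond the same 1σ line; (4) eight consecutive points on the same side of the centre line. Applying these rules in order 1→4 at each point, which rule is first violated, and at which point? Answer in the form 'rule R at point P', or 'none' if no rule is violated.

Zone of each point (C = within 1σ̂, B = 1σ̂–2σ̂, A = 2σ̂–3σ̂, * = beyond 3σ̂; sign = side of CL): 1:-B, 2:-C, 3:-C, 4:+C, 5:+C, 6:-B, 7:-C, 8:-C, 9:+B, 10:+C
No rule fires across all 10 points.

none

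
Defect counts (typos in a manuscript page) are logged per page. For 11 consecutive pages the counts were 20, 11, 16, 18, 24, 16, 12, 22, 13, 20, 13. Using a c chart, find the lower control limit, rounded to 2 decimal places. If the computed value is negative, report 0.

c̄ = (20 + 11 + 16 + 18 + 24 + 16 + 12 + 22 + 13 + 20 + 13) / 11 = 185 / 11 = 16.8182
LCL = c̄ − 3√c̄ = 16.8182 − 3 × 4.1010 = 4.5152

4.52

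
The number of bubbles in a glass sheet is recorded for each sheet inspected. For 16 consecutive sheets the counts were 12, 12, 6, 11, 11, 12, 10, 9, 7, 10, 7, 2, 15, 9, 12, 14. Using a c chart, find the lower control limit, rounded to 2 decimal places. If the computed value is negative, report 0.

0.48

c̄ = (12 + 12 + 6 + 11 + 11 + 12 + 10 + 9 + 7 + 10 + 7 + 2 + 15 + 9 + 12 + 14) / 16 = 159 / 16 = 9.9375
LCL = c̄ − 3√c̄ = 9.9375 − 3 × 3.1524 = 0.4804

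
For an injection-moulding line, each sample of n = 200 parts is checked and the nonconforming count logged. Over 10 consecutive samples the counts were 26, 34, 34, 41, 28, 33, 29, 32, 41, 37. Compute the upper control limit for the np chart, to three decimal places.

49.343

p̄ = Σdᵢ / (k·n) = 335 / (10 × 200) = 0.16750
UCL = np̄ + 3·√(np̄(1−p̄)) = 33.5000 + 3 × √(33.5000×0.83250) = 33.5000 + 3 × 5.2810 = 49.3429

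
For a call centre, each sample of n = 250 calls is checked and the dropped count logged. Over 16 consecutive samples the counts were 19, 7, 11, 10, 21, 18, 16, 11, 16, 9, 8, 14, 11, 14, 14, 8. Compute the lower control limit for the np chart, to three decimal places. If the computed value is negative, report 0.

p̄ = Σdᵢ / (k·n) = 207 / (16 × 250) = 0.05175
LCL = np̄ − 3·√(np̄(1−p̄)) = 12.9375 − 3 × 3.5026 = 2.4298

2.430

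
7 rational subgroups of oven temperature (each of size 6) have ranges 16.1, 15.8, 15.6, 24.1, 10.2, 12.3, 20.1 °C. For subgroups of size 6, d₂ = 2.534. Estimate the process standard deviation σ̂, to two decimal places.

R̄ = (16.1 + 15.8 + 15.6 + 24.1 + 10.2 + 12.3 + 20.1) / 7 = 16.3143
σ̂ = R̄ / d₂ = 16.3143 / 2.534 = 6.4382

6.44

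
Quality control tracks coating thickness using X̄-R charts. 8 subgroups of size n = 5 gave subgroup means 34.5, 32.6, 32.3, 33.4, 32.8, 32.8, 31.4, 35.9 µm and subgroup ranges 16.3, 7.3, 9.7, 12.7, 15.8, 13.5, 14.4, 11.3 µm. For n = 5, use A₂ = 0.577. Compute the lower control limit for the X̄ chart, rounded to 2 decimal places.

25.93

X̄̄ = (34.5 + 32.6 + 32.3 + 33.4 + 32.8 + 32.8 + 31.4 + 35.9) / 8 = 265.7000 / 8 = 33.2125
R̄ = (16.3 + 7.3 + 9.7 + 12.7 + 15.8 + 13.5 + 14.4 + 11.3) / 8 = 101.0000 / 8 = 12.6250
LCL = X̄̄ − A₂·R̄ = 33.2125 − 0.577 × 12.6250 = 25.9279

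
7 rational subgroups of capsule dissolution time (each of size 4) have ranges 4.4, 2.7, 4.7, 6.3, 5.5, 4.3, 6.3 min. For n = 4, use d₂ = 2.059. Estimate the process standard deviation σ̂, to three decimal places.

R̄ = (4.4 + 2.7 + 4.7 + 6.3 + 5.5 + 4.3 + 6.3) / 7 = 4.8857
σ̂ = R̄ / d₂ = 4.8857 / 2.059 = 2.3729

2.373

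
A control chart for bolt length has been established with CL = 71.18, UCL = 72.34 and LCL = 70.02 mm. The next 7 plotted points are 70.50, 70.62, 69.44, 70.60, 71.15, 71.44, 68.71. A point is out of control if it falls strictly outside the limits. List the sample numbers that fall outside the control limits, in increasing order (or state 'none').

3, 7

Compare each point to [70.02, 72.34]: sample 3 = 69.44 < LCL; sample 7 = 68.71 < LCL.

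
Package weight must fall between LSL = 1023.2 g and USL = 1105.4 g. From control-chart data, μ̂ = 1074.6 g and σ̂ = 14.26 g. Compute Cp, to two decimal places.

0.96

Cp = (USL − LSL) / (6σ̂) = (1105.4 − 1023.2) / (6 × 14.26) = 82.2000 / 85.5600 = 0.9607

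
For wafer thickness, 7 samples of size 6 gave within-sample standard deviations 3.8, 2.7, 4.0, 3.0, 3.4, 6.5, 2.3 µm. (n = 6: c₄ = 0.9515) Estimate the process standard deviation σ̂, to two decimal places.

3.86

s̄ = (3.8 + 2.7 + 4.0 + 3.0 + 3.4 + 6.5 + 2.3) / 7 = 3.6714
σ̂ = s̄ / c₄ = 3.6714 / 0.9515 = 3.8586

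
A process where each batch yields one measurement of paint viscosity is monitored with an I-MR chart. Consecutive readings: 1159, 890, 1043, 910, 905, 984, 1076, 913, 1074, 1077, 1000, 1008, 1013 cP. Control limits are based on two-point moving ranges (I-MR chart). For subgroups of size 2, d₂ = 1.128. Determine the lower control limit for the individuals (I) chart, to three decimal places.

X̄ = (1159 + 890 + 1043 + 910 + 905 + 984 + 1076 + 913 + 1074 + 1077 + 1000 + 1008 + 1013) / 13 = 1004.0000
Moving ranges: 269, 153, 133, 5, 79, 92, 163, 161, 3, 77, 8, 5; M̄R̄ = 1148.0000 / 12 = 95.6667
LCL = X̄ − 3·M̄R̄/d₂ = 1004.0000 − 3 × 95.6667 / 1.128 = 749.5674

749.567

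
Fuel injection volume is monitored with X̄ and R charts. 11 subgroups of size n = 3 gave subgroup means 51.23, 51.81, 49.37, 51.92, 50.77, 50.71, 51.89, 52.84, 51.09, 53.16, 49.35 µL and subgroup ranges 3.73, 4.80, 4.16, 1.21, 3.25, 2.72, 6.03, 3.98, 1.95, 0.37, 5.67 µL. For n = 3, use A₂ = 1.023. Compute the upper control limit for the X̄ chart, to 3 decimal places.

X̄̄ = (51.23 + 51.81 + 49.37 + 51.92 + 50.77 + 50.71 + 51.89 + 52.84 + 51.09 + 53.16 + 49.35) / 11 = 564.1400 / 11 = 51.2855
R̄ = (3.73 + 4.80 + 4.16 + 1.21 + 3.25 + 2.72 + 6.03 + 3.98 + 1.95 + 0.37 + 5.67) / 11 = 37.8700 / 11 = 3.4427
UCL = X̄̄ + A₂·R̄ = 51.2855 + 1.023 × 3.4427 = 54.8074

54.807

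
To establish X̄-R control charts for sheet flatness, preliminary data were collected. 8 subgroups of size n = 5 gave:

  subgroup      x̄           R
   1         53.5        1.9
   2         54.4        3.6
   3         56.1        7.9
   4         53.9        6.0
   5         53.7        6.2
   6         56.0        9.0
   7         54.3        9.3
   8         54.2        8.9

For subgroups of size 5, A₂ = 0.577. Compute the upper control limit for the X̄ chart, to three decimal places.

58.321

X̄̄ = (53.5 + 54.4 + 56.1 + 53.9 + 53.7 + 56.0 + 54.3 + 54.2) / 8 = 436.1000 / 8 = 54.5125
R̄ = (1.9 + 3.6 + 7.9 + 6.0 + 6.2 + 9.0 + 9.3 + 8.9) / 8 = 52.8000 / 8 = 6.6000
UCL = X̄̄ + A₂·R̄ = 54.5125 + 0.577 × 6.6000 = 58.3207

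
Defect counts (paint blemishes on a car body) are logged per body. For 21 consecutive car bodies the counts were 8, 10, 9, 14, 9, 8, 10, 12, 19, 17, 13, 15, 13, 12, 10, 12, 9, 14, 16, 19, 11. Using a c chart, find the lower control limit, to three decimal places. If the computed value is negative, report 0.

1.825

c̄ = (8 + 10 + 9 + 14 + 9 + 8 + 10 + 12 + 19 + 17 + 13 + 15 + 13 + 12 + 10 + 12 + 9 + 14 + 16 + 19 + 11) / 21 = 260 / 21 = 12.3810
LCL = c̄ − 3√c̄ = 12.3810 − 3 × 3.5187 = 1.8250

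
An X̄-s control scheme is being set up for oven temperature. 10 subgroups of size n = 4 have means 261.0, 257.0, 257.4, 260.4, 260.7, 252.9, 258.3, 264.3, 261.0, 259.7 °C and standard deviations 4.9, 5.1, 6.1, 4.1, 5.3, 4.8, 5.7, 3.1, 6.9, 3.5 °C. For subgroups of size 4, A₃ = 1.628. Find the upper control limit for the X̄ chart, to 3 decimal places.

267.329

X̄̄ = (261.0 + 257.0 + 257.4 + 260.4 + 260.7 + 252.9 + 258.3 + 264.3 + 261.0 + 259.7) / 10 = 259.2700
s̄ = (4.9 + 5.1 + 6.1 + 4.1 + 5.3 + 4.8 + 5.7 + 3.1 + 6.9 + 3.5) / 10 = 4.9500
UCL = X̄̄ + A₃·s̄ = 259.2700 + 1.628 × 4.9500 = 267.3286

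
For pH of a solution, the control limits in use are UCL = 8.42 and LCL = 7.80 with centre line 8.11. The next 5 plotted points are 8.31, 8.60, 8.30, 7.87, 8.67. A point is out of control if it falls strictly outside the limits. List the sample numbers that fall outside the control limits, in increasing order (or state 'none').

2, 5

Compare each point to [7.80, 8.42]: sample 2 = 8.60 > UCL; sample 5 = 8.67 > UCL.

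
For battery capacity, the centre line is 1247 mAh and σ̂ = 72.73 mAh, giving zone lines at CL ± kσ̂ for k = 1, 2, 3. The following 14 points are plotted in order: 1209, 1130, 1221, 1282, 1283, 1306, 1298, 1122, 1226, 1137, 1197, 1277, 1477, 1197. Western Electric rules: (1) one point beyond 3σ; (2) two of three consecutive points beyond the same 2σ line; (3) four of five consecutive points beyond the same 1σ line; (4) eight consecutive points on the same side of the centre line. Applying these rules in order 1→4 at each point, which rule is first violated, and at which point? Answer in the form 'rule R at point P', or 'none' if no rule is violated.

rule 1 at point 13

Zone of each point (C = within 1σ̂, B = 1σ̂–2σ̂, A = 2σ̂–3σ̂, * = beyond 3σ̂; sign = side of CL): 1:-C, 2:-B, 3:-C, 4:+C, 5:+C, 6:+C, 7:+C, 8:-B, 9:-C, 10:-B, 11:-C, 12:+C, 13:+*, 14:-C
Rule 1 (one point beyond the 3σ limits) is satisfied at point 13.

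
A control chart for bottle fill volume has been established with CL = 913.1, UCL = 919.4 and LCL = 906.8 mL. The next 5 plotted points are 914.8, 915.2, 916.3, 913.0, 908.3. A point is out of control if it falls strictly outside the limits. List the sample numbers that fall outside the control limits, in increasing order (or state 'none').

All 5 points lie within [906.8, 919.4].

none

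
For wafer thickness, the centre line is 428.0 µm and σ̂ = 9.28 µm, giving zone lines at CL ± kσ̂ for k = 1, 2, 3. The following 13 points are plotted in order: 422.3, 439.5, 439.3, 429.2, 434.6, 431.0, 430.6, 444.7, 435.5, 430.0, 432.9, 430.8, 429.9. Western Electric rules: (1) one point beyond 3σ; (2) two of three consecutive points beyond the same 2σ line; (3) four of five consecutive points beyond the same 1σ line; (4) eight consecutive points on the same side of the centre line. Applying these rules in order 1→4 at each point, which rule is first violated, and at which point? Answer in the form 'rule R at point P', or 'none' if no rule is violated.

rule 4 at point 9

Zone of each point (C = within 1σ̂, B = 1σ̂–2σ̂, A = 2σ̂–3σ̂, * = beyond 3σ̂; sign = side of CL): 1:-C, 2:+B, 3:+B, 4:+C, 5:+C, 6:+C, 7:+C, 8:+B, 9:+C, 10:+C, 11:+C, 12:+C, 13:+C
Rule 4 (eight consecutive points on the same side of the centre line) is satisfied at point 9.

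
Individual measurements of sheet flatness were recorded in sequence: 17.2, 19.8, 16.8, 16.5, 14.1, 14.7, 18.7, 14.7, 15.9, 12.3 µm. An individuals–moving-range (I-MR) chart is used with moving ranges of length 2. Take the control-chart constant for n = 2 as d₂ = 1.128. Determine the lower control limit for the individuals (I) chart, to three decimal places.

X̄ = (17.2 + 19.8 + 16.8 + 16.5 + 14.1 + 14.7 + 18.7 + 14.7 + 15.9 + 12.3) / 10 = 16.0700
Moving ranges: 2.6, 3.0, 0.3, 2.4, 0.6, 4.0, 4.0, 1.2, 3.6; M̄R̄ = 21.7000 / 9 = 2.4111
LCL = X̄ − 3·M̄R̄/d₂ = 16.0700 − 3 × 2.4111 / 1.128 = 9.6575

9.657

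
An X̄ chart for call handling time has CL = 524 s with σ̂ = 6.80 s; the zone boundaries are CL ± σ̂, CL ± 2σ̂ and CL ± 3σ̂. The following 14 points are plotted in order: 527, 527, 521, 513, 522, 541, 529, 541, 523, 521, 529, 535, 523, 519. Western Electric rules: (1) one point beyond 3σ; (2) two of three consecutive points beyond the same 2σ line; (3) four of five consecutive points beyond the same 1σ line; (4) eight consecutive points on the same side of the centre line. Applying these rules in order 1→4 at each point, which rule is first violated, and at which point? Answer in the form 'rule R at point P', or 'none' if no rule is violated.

rule 2 at point 8

Zone of each point (C = within 1σ̂, B = 1σ̂–2σ̂, A = 2σ̂–3σ̂, * = beyond 3σ̂; sign = side of CL): 1:+C, 2:+C, 3:-C, 4:-B, 5:-C, 6:+A, 7:+C, 8:+A, 9:-C, 10:-C, 11:+C, 12:+B, 13:-C, 14:-C
Rule 2 (two of three consecutive points beyond the same 2σ limit) is satisfied at point 8.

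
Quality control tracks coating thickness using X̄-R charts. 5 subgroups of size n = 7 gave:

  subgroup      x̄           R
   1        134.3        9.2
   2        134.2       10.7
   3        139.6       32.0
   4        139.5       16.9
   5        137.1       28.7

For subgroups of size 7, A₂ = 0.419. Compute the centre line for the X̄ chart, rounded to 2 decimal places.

136.94

X̄̄ = (134.3 + 134.2 + 139.6 + 139.5 + 137.1) / 5 = 684.7000 / 5 = 136.9400
CL = X̄̄ = 136.9400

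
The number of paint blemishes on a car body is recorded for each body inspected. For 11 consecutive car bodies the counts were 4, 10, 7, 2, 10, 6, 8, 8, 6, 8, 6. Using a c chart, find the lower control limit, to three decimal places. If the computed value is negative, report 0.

c̄ = (4 + 10 + 7 + 2 + 10 + 6 + 8 + 8 + 6 + 8 + 6) / 11 = 75 / 11 = 6.8182
LCL = c̄ − 3√c̄ = 6.8182 − 3 × 2.6112 = -1.0153 → 0 (cannot be negative)

0.000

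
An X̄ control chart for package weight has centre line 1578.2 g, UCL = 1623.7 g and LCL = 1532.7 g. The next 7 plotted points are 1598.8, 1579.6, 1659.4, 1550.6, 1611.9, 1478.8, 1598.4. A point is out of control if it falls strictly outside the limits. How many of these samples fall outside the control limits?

2

Compare each point to [1532.7, 1623.7]: sample 3 = 1659.4 > UCL; sample 6 = 1478.8 < LCL.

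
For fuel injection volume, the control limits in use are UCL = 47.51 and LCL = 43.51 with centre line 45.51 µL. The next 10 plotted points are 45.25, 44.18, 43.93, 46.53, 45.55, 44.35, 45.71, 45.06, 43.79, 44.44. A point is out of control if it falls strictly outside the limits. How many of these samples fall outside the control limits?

0

All 10 points lie within [43.51, 47.51].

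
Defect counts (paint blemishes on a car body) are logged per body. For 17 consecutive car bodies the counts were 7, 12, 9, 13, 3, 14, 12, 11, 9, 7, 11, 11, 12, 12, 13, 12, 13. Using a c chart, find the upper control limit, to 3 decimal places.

20.436

c̄ = (7 + 12 + 9 + 13 + 3 + 14 + 12 + 11 + 9 + 7 + 11 + 11 + 12 + 12 + 13 + 12 + 13) / 17 = 181 / 17 = 10.6471
UCL = c̄ + 3√c̄ = 10.6471 + 3 × √10.6471 = 10.6471 + 3 × 3.2630 = 20.4360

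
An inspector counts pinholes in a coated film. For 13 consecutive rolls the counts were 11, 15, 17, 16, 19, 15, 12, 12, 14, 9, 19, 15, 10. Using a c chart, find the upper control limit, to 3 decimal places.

c̄ = (11 + 15 + 17 + 16 + 19 + 15 + 12 + 12 + 14 + 9 + 19 + 15 + 10) / 13 = 184 / 13 = 14.1538
UCL = c̄ + 3√c̄ = 14.1538 + 3 × √14.1538 = 14.1538 + 3 × 3.7622 = 25.4403

25.440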